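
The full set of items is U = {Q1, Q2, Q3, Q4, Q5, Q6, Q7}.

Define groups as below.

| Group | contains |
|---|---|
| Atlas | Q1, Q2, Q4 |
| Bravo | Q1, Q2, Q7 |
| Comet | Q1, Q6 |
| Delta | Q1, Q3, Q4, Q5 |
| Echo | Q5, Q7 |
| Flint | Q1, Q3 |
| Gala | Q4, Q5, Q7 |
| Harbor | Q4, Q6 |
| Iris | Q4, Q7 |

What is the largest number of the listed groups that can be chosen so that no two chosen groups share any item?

3

Echo, Flint, Harbor are pairwise disjoint (Echo={Q5,Q7}; Flint={Q1,Q3}; Harbor={Q4,Q6}).
Every remaining group overlaps one of these, and no 4 of the listed groups are pairwise disjoint, so 3 is the maximum.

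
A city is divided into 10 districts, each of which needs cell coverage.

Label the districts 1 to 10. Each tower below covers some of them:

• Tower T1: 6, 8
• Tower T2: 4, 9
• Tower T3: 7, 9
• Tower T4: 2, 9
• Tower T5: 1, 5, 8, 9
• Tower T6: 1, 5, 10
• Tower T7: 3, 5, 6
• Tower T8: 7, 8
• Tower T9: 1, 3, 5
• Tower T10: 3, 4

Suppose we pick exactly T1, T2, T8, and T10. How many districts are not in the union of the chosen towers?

Union of T1, T2, T8, T10 = {3, 4, 6, 7, 8, 9}.
Not covered: 1, 2, 5, 10 — 4 districts.

4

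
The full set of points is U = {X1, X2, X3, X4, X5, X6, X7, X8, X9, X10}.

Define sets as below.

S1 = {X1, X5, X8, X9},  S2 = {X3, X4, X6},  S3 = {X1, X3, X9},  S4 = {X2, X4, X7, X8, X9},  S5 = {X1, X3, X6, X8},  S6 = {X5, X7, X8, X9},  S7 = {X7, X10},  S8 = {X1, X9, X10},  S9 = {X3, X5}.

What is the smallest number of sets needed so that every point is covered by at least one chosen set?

Take {S1, S2, S4, S7}. Their union is {X1, X2, X3, X4, X5, X6, X7, X8, X9, X10}, which is all 10 points.
No 3 of the 9 sets cover everything (all 84 combinations miss at least one point), so 4 is optimal.

4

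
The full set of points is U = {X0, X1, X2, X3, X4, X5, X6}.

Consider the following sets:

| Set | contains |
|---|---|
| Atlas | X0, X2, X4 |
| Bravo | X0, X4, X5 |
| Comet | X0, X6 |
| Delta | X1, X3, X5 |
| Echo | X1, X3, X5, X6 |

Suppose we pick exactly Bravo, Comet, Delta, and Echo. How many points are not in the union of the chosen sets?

1

Union of Bravo, Comet, Delta, Echo = {X0, X1, X3, X4, X5, X6}.
Not covered: X2 — 1 point.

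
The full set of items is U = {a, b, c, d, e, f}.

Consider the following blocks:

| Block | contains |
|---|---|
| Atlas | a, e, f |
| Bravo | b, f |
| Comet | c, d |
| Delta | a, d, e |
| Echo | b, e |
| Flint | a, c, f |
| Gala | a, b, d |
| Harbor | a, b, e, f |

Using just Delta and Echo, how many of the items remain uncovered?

2

Union of Delta, Echo = {a, b, d, e}.
Not covered: c, f — 2 items.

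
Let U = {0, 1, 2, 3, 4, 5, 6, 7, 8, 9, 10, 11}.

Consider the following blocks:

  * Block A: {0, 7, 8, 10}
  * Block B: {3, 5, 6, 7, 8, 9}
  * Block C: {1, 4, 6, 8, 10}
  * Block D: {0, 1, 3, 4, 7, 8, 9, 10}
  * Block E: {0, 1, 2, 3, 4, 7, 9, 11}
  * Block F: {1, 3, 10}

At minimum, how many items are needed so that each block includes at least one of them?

Take H = {7, 10}. Each listed block contains at least one of these, so H is a hitting set of size 2.
No single item lies in every block, so at least 2 are needed and 2 is optimal.

2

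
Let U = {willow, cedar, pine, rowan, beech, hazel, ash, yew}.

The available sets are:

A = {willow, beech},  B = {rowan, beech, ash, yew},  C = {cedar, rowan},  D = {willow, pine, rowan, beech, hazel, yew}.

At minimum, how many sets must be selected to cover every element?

Take {B, C, D}. Their union is {willow, cedar, pine, rowan, beech, hazel, ash, yew}, which is all 8 elements.
Only C contains cedar, so C is forced; the remaining 6 elements need at least 2 more sets (each remaining set adds at most 5) — so at least 3 sets are needed, and 3 is optimal.

3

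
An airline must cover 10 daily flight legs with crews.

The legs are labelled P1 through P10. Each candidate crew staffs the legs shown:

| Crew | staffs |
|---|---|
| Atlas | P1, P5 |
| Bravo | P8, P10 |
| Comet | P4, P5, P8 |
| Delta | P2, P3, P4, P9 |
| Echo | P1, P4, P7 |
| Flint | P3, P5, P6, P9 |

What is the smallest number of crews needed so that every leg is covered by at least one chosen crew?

Bravo and Delta and Echo and Flint together: Bravo ∪ Delta ∪ Echo ∪ Flint = {P1, P2, P3, P4, P5, P6, P7, P8, P9, P10} — every leg is covered.
Only Delta contains P2, so Delta is forced; the remaining 6 legs need at least 3 more crews (each remaining crew adds at most 2) — so at least 4 crews are needed, and 4 is optimal.

4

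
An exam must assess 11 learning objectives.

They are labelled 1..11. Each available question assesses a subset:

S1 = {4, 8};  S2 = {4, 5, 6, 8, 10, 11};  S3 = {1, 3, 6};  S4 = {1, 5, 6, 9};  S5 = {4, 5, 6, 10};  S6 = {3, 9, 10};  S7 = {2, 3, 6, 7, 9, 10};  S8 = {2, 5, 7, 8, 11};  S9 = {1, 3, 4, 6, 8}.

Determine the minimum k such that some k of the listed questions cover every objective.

3

S2 and S3 and S7 together: S2 ∪ S3 ∪ S7 = {1, 2, 3, 4, 5, 6, 7, 8, 9, 10, 11} — every objective is covered.
No 2 of the 9 questions cover everything (all 36 combinations miss at least one objective), so 3 is optimal.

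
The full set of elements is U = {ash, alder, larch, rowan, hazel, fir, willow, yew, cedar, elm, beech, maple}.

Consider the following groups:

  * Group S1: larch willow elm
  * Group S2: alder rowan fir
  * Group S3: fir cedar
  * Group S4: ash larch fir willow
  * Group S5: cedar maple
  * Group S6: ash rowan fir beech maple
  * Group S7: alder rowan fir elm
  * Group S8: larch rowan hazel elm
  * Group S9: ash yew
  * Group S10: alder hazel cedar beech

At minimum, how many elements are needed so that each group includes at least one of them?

The 4 elements {ash, larch, fir, cedar} hit every group.
The groups S1, S2, S5, S9 are pairwise disjoint, so any hitting set needs a separate element for each — at least 4. Hence 4 is optimal.

4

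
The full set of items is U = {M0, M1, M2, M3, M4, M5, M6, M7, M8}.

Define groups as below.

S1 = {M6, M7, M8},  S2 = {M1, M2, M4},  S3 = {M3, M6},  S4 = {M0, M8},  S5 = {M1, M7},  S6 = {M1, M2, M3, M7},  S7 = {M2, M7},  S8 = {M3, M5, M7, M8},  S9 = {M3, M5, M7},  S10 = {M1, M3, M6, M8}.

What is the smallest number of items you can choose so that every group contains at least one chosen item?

Take H = {M0, M1, M6, M7}. Each listed group contains at least one of these, so H is a hitting set of size 4.
No choice of 3 items meets every group, so 4 is the minimum.

4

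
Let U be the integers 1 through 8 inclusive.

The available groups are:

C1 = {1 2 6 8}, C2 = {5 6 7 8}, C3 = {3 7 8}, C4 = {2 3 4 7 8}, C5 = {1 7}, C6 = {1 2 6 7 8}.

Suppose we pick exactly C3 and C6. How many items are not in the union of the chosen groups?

Union of C3, C6 = {1, 2, 3, 6, 7, 8}.
Not covered: 4, 5 — 2 items.

2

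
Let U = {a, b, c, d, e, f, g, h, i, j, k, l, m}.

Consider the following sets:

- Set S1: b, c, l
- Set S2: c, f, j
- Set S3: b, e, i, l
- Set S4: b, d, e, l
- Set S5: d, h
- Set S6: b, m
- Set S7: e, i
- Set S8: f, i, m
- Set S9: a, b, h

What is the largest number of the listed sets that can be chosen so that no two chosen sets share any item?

4

S2, S5, S6, S7 are pairwise disjoint (S2={c,f,j}; S5={d,h}; S6={b,m}; S7={e,i}).
Every remaining set overlaps one of these, and no 5 of the listed sets are pairwise disjoint, so 4 is the maximum.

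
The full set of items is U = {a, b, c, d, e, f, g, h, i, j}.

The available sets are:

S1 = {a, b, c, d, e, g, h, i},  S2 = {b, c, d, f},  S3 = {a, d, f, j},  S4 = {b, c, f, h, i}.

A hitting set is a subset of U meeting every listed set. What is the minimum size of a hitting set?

2

T = {d, h} meets every set (each contains at least one member of T), and |T| = 2.
No single item lies in every set, so at least 2 are needed and 2 is optimal.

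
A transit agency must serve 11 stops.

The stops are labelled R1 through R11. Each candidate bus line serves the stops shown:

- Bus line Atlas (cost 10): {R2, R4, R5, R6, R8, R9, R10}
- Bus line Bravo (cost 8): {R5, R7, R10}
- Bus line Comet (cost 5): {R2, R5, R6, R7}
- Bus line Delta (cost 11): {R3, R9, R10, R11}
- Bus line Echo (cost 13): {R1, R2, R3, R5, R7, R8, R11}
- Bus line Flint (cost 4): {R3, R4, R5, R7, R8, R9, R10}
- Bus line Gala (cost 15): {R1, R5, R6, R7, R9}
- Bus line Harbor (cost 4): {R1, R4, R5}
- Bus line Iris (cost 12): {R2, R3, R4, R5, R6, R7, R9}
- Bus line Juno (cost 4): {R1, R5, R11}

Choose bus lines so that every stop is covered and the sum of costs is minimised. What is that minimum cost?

13

Comet, Flint, Juno together cover every stop (Comet ∪ Flint ∪ Juno = {R1, R2, R3, R4, R5, R6, R7, R8, R9, R10, R11}); total cost 5 + 4 + 4 = 13.
No covering selection has total cost below 13.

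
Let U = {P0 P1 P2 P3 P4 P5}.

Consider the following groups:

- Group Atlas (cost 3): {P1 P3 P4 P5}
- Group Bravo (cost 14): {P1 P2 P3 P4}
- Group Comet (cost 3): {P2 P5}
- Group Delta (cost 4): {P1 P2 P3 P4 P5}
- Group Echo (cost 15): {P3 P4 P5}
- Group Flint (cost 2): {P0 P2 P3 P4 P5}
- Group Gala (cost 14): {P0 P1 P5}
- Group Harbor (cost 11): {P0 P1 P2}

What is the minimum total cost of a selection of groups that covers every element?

5

Atlas, Flint together cover every element (Atlas ∪ Flint = {P0, P1, P2, P3, P4, P5}); total cost 3 + 2 = 5.
No covering selection has total cost below 5.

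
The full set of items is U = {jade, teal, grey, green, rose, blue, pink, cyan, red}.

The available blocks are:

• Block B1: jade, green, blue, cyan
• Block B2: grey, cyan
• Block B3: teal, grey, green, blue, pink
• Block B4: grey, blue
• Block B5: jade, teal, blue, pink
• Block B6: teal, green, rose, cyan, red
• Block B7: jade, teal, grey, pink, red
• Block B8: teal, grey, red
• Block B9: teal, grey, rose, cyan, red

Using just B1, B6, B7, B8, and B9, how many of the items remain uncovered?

Union of B1, B6, B7, B8, B9 = {jade, teal, grey, green, rose, blue, pink, cyan, red} — that's every item, so 0 are uncovered.

0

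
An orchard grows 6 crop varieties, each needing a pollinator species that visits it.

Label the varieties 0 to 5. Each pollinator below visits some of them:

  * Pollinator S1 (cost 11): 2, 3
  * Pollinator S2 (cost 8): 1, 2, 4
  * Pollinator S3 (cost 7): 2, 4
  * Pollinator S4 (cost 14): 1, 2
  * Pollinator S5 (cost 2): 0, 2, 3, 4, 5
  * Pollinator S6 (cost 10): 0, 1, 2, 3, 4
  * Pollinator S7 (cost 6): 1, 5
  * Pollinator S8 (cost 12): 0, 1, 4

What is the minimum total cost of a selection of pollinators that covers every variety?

S5, S7 together cover every variety (S5 ∪ S7 = {0, 1, 2, 3, 4, 5}); total cost 2 + 6 = 8.
No covering selection has total cost below 8.

8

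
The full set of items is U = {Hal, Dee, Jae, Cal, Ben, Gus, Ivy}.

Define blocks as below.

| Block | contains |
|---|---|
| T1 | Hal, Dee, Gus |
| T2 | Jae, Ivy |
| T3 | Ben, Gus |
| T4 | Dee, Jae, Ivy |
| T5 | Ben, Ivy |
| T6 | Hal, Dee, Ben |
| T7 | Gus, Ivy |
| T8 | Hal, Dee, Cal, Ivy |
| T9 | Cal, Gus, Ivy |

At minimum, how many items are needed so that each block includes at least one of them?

3

The 3 items {Ben, Gus, Ivy} hit every block.
No choice of 2 items meets every block, so 3 is the minimum.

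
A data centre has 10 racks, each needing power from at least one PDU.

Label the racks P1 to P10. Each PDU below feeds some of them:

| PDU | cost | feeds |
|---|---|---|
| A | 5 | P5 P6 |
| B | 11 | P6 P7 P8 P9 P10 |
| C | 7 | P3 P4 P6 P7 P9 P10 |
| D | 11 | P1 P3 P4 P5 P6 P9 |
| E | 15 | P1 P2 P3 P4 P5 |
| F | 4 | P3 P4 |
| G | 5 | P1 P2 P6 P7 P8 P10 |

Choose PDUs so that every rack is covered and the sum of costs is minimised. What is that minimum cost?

16

D, G together cover every rack (D ∪ G = {P1, P2, P3, P4, P5, P6, P7, P8, P9, P10}); total cost 11 + 5 = 16.
The greedy pick G, F, A, C costs 21; no covering selection beats 16.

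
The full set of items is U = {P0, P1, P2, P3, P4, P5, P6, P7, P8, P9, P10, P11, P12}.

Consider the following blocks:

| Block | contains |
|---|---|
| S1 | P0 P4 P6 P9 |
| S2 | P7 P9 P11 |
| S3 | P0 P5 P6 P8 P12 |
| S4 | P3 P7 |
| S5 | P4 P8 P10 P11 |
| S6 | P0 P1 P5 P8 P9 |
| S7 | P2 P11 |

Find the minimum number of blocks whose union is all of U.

S3, S4, S5, S6, and S7 cover everything between them: the union {P0, P1, P2, P3, P4, P5, P6, P7, P8, P9, P10, P11, P12} is all of U.
No 4 of the 7 blocks cover everything (all 35 combinations miss at least one item), so 5 is optimal.

5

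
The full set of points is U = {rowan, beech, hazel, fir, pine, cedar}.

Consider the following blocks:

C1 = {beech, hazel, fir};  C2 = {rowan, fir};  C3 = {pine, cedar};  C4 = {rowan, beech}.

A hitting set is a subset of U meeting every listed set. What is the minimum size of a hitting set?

3

The 3 points {rowan, hazel, cedar} hit every block.
No choice of 2 points meets every block, so 3 is the minimum.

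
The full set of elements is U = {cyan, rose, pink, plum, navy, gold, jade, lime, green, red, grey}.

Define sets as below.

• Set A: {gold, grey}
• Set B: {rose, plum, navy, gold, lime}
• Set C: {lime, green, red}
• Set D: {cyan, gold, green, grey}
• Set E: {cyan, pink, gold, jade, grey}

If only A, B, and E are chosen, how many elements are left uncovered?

Union of A, B, E = {cyan, rose, pink, plum, navy, gold, jade, lime, grey}.
Not covered: green, red — 2 elements.

2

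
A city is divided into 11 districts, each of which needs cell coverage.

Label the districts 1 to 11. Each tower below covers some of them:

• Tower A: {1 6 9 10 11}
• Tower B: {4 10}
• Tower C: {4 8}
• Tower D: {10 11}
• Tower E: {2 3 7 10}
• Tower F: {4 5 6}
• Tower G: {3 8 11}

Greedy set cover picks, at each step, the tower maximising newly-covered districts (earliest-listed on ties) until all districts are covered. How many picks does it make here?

4

Greedy: pick A (covers 5 new) → pick E (covers 3 new) → pick C (covers 2 new) → pick F (covers 1 new). Total picks: 4.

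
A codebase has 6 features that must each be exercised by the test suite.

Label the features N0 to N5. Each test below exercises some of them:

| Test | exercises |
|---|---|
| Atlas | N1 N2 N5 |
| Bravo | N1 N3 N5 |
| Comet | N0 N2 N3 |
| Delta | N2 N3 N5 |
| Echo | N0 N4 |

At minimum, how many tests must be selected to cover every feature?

Bravo and Delta and Echo together: Bravo ∪ Delta ∪ Echo = {N0, N1, N2, N3, N4, N5} — every feature is covered.
Only Echo contains N4, so Echo is forced; the remaining 4 features need at least 2 more tests (each remaining test adds at most 3) — so at least 3 tests are needed, and 3 is optimal.

3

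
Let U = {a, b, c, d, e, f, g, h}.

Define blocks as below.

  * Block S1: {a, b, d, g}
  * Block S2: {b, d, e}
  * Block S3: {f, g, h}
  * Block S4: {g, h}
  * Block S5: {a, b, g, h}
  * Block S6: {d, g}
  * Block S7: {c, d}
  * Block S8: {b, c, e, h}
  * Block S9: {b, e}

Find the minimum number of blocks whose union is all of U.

Take {S1, S3, S8}. Their union is {a, b, c, d, e, f, g, h}, which is all 8 elements.
Only S3 contains f, so S3 is forced; the remaining 5 elements need at least 2 more blocks (each remaining block adds at most 3) — so at least 3 blocks are needed, and 3 is optimal.

3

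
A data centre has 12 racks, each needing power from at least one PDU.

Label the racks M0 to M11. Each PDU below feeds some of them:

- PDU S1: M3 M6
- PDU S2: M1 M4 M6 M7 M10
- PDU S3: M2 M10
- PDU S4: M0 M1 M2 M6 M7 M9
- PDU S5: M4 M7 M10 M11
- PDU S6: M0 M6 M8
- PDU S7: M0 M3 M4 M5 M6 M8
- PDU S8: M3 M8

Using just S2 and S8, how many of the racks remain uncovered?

5

Union of S2, S8 = {M1, M3, M4, M6, M7, M8, M10}.
Not covered: M0, M2, M5, M9, M11 — 5 racks.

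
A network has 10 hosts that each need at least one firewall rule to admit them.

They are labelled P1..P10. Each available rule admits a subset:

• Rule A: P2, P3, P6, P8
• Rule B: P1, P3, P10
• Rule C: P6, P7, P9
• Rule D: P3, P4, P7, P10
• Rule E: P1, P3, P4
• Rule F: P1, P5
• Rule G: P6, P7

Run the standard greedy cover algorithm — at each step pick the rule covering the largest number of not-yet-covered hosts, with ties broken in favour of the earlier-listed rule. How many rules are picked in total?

4

Greedy: pick A (covers 4 new) → pick D (covers 3 new) → pick F (covers 2 new) → pick C (covers 1 new). Total picks: 4.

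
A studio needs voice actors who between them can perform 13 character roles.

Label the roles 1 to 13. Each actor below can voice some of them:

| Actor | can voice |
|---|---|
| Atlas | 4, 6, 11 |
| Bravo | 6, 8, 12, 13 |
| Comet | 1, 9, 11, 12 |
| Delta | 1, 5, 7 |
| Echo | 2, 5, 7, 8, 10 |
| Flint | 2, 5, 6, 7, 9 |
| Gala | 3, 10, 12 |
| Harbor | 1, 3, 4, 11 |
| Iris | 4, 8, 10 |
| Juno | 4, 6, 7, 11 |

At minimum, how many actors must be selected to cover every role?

Bravo and Flint and Harbor and Iris together: Bravo ∪ Flint ∪ Harbor ∪ Iris = {1, 2, 3, 4, 5, 6, 7, 8, 9, 10, 11, 12, 13} — every role is covered.
Only Bravo contains 13, so Bravo is forced; the remaining 9 roles need at least 3 more actors (each remaining actor adds at most 4) — so at least 4 actors are needed, and 4 is optimal.

4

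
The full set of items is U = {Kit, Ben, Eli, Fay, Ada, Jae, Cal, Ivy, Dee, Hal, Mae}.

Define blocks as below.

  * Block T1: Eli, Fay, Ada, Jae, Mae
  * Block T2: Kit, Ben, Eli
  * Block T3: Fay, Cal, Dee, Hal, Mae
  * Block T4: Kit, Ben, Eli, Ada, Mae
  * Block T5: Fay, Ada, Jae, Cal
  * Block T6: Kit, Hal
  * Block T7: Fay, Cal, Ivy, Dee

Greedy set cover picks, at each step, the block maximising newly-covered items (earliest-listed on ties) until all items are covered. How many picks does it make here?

Greedy: pick T1 (covers 5 new) → pick T3 (covers 3 new) → pick T2 (covers 2 new) → pick T7 (covers 1 new). Total picks: 4.

4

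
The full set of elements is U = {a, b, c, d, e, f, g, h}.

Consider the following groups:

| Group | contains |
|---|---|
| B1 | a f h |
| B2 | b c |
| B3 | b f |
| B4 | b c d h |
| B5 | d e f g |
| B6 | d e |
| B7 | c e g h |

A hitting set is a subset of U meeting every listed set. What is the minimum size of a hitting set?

3

T = {b, d, h} meets every group (each contains at least one member of T), and |T| = 3.
The groups B1, B2, B6 are pairwise disjoint, so any hitting set needs a separate element for each — at least 3. Hence 3 is optimal.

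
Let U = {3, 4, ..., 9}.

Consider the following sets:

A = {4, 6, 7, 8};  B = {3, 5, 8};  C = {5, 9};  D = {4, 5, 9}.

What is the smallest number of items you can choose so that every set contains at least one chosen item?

2

Take H = {4, 5}. Each listed set contains at least one of these, so H is a hitting set of size 2.
The sets A, C are pairwise disjoint, so any hitting set needs a separate item for each — at least 2. Hence 2 is optimal.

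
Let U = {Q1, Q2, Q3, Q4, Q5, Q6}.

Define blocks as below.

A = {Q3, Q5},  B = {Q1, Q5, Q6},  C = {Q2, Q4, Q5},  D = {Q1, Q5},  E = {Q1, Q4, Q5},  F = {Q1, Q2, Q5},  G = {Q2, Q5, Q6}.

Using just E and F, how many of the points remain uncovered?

2

Union of E, F = {Q1, Q2, Q4, Q5}.
Not covered: Q3, Q6 — 2 points.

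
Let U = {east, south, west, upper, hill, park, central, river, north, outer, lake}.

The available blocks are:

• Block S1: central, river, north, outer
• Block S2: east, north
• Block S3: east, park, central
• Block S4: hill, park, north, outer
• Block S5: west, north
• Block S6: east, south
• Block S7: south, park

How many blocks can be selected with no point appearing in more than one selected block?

2

S5, S6 are pairwise disjoint (S5={west,north}; S6={east,south}).
Every remaining block overlaps one of these, and no 3 of the listed blocks are pairwise disjoint, so 2 is the maximum.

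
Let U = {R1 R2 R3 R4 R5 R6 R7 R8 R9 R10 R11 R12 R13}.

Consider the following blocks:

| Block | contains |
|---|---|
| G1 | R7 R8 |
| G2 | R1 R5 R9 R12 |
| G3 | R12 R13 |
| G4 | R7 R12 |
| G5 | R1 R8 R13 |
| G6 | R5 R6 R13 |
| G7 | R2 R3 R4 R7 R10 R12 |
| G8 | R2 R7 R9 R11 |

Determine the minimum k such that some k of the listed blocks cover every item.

4

G5, G6, G7, and G8 cover everything between them: the union {R1, R2, R3, R4, R5, R6, R7, R8, R9, R10, R11, R12, R13} is all of U.
Only G7 contains R3, so G7 is forced; the remaining 7 items need at least 3 more blocks (each remaining block adds at most 3) — so at least 4 blocks are needed, and 4 is optimal.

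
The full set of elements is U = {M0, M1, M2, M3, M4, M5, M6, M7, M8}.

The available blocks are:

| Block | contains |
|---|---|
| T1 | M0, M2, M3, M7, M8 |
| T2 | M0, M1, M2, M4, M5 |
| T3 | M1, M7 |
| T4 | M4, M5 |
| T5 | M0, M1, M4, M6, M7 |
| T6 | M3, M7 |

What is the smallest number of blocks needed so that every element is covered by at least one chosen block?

Take {T1, T4, T5}. Their union is {M0, M1, M2, M3, M4, M5, M6, M7, M8}, which is all 9 elements.
Only T5 contains M6, so T5 is forced; the remaining 4 elements need at least 2 more blocks (each remaining block adds at most 3) — so at least 3 blocks are needed, and 3 is optimal.

3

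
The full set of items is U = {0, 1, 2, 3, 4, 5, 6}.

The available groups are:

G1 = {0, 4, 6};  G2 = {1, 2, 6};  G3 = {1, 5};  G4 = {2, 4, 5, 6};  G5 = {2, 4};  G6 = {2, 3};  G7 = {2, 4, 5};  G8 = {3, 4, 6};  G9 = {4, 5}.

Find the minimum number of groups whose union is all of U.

G1, G3, and G6 cover everything between them: the union {0, 1, 2, 3, 4, 5, 6} is all of U.
Only G1 contains 0, so G1 is forced; the remaining 4 items need at least 2 more groups (each remaining group adds at most 2) — so at least 3 groups are needed, and 3 is optimal.

3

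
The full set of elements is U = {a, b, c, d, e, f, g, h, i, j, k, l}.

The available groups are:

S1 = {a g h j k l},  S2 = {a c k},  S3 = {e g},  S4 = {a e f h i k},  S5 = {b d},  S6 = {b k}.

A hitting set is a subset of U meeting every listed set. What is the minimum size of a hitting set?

3

The 3 elements {b, g, k} hit every group.
The groups S2, S3, S5 are pairwise disjoint, so any hitting set needs a separate element for each — at least 3. Hence 3 is optimal.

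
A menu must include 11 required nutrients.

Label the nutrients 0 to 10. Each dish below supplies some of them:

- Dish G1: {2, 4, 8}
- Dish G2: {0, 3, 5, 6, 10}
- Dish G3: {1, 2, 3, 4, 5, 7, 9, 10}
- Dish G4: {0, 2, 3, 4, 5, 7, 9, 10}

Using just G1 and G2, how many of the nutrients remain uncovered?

3

Union of G1, G2 = {0, 2, 3, 4, 5, 6, 8, 10}.
Not covered: 1, 7, 9 — 3 nutrients.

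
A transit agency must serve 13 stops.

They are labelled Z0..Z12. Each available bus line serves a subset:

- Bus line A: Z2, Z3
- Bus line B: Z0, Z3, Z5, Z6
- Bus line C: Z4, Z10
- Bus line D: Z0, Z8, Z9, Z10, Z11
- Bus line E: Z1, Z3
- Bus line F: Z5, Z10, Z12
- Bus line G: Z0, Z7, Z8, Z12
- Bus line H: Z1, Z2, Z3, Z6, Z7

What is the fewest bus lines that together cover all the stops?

C and D and F and H together: C ∪ D ∪ F ∪ H = {Z0, Z1, Z2, Z3, Z4, Z5, Z6, Z7, Z8, Z9, Z10, Z11, Z12} — every stop is covered.
Only C contains Z4, so C is forced; the remaining 11 stops need at least 3 more bus lines (each remaining bus line adds at most 5) — so at least 4 bus lines are needed, and 4 is optimal.

4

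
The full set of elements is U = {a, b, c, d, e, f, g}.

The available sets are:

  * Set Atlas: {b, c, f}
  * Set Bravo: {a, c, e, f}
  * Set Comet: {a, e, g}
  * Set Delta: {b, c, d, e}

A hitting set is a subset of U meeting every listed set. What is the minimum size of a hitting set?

2

Take H = {c, g}. Each listed set contains at least one of these, so H is a hitting set of size 2.
The sets Atlas, Comet are pairwise disjoint, so any hitting set needs a separate element for each — at least 2. Hence 2 is optimal.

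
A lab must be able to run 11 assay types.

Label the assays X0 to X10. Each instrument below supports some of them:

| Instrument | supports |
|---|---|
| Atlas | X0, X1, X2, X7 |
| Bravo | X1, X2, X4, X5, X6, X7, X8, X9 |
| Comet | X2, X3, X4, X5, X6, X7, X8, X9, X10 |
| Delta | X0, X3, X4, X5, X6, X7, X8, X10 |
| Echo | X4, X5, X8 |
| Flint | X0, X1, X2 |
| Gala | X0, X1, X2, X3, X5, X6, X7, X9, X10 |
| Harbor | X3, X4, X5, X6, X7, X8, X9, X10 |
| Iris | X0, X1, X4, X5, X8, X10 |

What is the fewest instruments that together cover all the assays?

Echo and Gala together: Echo ∪ Gala = {X0, X1, X2, X3, X4, X5, X6, X7, X8, X9, X10} — every assay is covered.
No single instrument has all 11 assays (the largest, Comet, has 9), so 2 is optimal.

2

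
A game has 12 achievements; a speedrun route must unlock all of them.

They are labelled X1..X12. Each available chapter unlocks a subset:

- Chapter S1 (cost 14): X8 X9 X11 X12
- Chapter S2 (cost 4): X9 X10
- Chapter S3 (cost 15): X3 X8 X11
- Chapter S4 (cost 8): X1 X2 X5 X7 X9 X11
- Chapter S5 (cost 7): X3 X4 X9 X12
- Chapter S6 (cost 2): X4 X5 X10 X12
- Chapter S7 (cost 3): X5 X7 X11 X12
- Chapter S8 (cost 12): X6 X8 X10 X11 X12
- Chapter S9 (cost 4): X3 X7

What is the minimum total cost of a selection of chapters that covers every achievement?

S4, S6, S8, S9 together cover every achievement (S4 ∪ S6 ∪ S8 ∪ S9 = {X1, X2, X3, X4, X5, X6, X7, X8, X9, X10, X11, X12}); total cost 8 + 2 + 12 + 4 = 26.
The greedy pick S6, S7, S4, S9, S8 costs 29; no covering selection beats 26.

26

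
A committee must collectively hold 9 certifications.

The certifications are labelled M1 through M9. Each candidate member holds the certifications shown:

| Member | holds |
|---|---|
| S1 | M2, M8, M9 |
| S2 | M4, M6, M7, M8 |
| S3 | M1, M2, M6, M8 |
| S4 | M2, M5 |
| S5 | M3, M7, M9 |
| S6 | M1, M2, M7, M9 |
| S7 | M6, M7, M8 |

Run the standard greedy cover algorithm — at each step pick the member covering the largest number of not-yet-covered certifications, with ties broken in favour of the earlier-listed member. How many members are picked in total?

4

Greedy: pick S2 (covers 4 new) → pick S6 (covers 3 new) → pick S4 (covers 1 new) → pick S5 (covers 1 new). Total picks: 4.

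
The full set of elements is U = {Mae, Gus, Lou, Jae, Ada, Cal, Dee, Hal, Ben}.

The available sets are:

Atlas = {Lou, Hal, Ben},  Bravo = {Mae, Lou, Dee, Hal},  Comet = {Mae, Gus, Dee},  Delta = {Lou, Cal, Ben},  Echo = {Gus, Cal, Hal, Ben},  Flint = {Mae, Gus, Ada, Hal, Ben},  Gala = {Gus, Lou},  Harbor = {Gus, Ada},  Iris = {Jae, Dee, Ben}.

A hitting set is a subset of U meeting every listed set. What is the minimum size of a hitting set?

The 3 elements {Gus, Hal, Ben} hit every set.
No choice of 2 elements meets every set, so 3 is the minimum.

3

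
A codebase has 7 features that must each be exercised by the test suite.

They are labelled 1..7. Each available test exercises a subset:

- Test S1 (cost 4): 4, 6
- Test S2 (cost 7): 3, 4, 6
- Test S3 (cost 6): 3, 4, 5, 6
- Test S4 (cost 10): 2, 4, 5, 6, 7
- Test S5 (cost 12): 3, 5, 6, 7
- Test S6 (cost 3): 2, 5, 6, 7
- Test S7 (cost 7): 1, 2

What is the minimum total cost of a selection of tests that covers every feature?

S3, S6, S7 together cover every feature (S3 ∪ S6 ∪ S7 = {1, 2, 3, 4, 5, 6, 7}); total cost 6 + 3 + 7 = 16.
No covering selection has total cost below 16.

16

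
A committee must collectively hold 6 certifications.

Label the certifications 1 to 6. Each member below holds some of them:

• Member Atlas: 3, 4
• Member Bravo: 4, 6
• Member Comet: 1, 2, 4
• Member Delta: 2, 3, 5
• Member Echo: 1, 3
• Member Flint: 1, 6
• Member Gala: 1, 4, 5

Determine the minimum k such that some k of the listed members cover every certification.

3

Take {Bravo, Delta, Echo}. Their union is {1, 2, 3, 4, 5, 6}, which is all 6 certifications.
No 2 of the 7 members cover everything (all 21 combinations miss at least one certification), so 3 is optimal.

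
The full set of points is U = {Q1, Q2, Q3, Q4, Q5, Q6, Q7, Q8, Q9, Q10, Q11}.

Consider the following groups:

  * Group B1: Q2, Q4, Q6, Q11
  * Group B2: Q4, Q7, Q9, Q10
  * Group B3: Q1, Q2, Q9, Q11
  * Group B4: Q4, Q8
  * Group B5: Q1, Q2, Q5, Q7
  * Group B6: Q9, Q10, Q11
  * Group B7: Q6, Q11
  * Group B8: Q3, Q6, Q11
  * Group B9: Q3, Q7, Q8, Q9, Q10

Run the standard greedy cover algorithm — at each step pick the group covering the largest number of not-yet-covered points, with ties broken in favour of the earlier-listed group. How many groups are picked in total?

3

Greedy: pick B9 (covers 5 new) → pick B1 (covers 4 new) → pick B5 (covers 2 new). Total picks: 3.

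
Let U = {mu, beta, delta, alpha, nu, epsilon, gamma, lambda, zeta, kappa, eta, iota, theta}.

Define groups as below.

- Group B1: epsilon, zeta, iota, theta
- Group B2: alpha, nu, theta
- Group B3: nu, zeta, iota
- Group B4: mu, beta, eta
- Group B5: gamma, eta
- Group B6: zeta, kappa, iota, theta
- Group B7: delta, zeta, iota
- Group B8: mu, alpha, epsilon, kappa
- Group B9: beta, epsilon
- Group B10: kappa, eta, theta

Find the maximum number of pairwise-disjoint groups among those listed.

B2, B5, B7, B9 are pairwise disjoint (B2={alpha,nu,theta}; B5={gamma,eta}; B7={delta,zeta,iota}; B9={beta,epsilon}).
Every remaining group overlaps one of these, and no 5 of the listed groups are pairwise disjoint, so 4 is the maximum.

4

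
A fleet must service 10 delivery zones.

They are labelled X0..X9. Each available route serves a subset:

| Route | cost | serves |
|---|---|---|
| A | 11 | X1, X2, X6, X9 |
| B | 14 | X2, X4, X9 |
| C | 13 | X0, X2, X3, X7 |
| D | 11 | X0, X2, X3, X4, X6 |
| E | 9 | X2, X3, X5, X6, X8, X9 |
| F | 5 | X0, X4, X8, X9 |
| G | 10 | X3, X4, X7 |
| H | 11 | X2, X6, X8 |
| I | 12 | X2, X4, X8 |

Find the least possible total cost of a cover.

A, E, F, G together cover every zone (A ∪ E ∪ F ∪ G = {X0, X1, X2, X3, X4, X5, X6, X7, X8, X9}); total cost 11 + 9 + 5 + 10 = 35.
No covering selection has total cost below 35.

35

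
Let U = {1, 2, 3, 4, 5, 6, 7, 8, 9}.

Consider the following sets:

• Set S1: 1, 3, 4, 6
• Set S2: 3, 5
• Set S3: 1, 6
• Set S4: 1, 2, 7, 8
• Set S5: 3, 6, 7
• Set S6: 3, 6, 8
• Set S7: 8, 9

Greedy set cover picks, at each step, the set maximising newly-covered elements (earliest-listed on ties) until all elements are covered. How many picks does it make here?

4

Greedy: pick S1 (covers 4 new) → pick S4 (covers 3 new) → pick S2 (covers 1 new) → pick S7 (covers 1 new). Total picks: 4.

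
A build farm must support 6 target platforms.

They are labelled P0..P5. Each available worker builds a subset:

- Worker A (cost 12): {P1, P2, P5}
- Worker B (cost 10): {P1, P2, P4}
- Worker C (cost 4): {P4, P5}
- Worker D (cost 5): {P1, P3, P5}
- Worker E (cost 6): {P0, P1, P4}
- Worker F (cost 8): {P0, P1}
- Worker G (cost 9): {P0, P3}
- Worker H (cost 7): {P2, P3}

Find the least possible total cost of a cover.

C, E, H together cover every platform (C ∪ E ∪ H = {P0, P1, P2, P3, P4, P5}); total cost 4 + 6 + 7 = 17.
The greedy pick D, E, H costs 18; no covering selection beats 17.

17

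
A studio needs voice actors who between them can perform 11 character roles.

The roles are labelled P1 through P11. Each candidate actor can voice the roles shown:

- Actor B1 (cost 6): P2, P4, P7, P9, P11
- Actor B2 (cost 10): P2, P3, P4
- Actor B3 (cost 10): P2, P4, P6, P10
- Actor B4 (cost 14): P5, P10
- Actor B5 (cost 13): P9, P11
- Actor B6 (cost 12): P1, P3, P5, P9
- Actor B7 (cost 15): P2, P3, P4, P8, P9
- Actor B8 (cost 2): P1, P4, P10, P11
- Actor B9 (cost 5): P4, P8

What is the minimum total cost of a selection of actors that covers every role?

33

B1, B3, B6, B9 together cover every role (B1 ∪ B3 ∪ B6 ∪ B9 = {P1, P2, P3, P4, P5, P6, P7, P8, P9, P10, P11}); total cost 6 + 10 + 12 + 5 = 33.
The greedy pick B8, B1, B9, B6, B3 costs 35; no covering selection beats 33.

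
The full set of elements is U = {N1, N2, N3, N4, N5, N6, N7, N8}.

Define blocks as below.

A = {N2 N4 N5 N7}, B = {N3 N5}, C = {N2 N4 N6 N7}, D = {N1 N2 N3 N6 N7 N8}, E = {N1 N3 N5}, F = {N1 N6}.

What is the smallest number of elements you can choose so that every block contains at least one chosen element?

2

H = {N5, N6} meets every block (each contains at least one member of H), and |H| = 2.
The blocks B, F are pairwise disjoint, so any hitting set needs a separate element for each — at least 2. Hence 2 is optimal.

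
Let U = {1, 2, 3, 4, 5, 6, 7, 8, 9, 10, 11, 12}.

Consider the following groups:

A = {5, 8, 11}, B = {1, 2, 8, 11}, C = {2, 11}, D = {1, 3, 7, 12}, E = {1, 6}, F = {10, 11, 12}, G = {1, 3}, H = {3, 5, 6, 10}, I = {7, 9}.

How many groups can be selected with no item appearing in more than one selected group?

E, F, I are pairwise disjoint (E={1,6}; F={10,11,12}; I={7,9}).
Every remaining group overlaps one of these, and no 4 of the listed groups are pairwise disjoint, so 3 is the maximum.

3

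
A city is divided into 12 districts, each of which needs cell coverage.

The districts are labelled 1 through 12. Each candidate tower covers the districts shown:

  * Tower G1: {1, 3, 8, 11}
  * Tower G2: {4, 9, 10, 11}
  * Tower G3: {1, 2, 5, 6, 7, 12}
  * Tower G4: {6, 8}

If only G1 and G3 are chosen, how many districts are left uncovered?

Union of G1, G3 = {1, 2, 3, 5, 6, 7, 8, 11, 12}.
Not covered: 4, 9, 10 — 3 districts.

3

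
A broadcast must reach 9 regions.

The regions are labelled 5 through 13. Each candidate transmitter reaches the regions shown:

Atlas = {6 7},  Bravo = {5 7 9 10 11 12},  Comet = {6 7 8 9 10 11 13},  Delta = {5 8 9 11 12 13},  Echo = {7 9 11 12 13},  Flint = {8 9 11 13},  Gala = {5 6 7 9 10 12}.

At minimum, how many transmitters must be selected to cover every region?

Flint and Gala together: Flint ∪ Gala = {5, 6, 7, 8, 9, 10, 11, 12, 13} — every region is covered.
No single transmitter has all 9 regions (the largest, Comet, has 7), so 2 is optimal.

2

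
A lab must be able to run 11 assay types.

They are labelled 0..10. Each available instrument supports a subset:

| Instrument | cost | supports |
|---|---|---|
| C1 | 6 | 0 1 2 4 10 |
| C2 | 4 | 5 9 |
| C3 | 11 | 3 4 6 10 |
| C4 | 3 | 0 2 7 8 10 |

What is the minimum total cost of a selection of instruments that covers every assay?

24

C1, C2, C3, C4 together cover every assay (C1 ∪ C2 ∪ C3 ∪ C4 = {0, 1, 2, 3, 4, 5, 6, 7, 8, 9, 10}); total cost 6 + 4 + 11 + 3 = 24.
No covering selection has total cost below 24.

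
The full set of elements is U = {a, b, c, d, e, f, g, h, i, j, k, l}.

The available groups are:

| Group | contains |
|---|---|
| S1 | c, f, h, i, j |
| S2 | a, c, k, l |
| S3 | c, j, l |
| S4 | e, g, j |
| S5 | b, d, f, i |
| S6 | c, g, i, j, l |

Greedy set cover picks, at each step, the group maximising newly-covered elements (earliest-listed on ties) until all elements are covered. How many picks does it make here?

4

Greedy: pick S1 (covers 5 new) → pick S2 (covers 3 new) → pick S4 (covers 2 new) → pick S5 (covers 2 new). Total picks: 4.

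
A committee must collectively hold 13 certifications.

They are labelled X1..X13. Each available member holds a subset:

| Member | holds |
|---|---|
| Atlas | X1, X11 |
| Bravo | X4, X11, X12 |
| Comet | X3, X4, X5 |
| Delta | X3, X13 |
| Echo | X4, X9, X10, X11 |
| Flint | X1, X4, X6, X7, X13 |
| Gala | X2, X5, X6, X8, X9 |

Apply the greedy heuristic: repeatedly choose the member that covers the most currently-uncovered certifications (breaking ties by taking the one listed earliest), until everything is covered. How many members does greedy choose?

Greedy: pick Flint (covers 5 new) → pick Gala (covers 4 new) → pick Bravo (covers 2 new) → pick Comet (covers 1 new) → pick Echo (covers 1 new). Total picks: 5.

5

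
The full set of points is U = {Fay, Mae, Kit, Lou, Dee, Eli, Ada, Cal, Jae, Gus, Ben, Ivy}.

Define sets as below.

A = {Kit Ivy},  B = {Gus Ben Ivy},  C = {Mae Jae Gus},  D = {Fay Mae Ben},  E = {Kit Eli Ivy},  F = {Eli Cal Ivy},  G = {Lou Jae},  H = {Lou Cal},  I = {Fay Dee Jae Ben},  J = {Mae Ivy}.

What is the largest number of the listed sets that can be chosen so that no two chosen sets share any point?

3

H, I, J are pairwise disjoint (H={Lou,Cal}; I={Fay,Dee,Jae,Ben}; J={Mae,Ivy}).
Every remaining set overlaps one of these, and no 4 of the listed sets are pairwise disjoint, so 3 is the maximum.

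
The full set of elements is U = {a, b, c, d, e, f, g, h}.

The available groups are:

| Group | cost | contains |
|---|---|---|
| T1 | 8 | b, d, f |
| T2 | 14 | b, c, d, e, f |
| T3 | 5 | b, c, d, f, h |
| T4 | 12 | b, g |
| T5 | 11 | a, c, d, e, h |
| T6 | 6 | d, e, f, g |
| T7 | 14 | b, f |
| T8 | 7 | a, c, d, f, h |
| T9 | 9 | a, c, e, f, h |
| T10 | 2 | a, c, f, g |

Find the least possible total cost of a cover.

T3, T6, T10 together cover every element (T3 ∪ T6 ∪ T10 = {a, b, c, d, e, f, g, h}); total cost 5 + 6 + 2 = 13.
No covering selection has total cost below 13.

13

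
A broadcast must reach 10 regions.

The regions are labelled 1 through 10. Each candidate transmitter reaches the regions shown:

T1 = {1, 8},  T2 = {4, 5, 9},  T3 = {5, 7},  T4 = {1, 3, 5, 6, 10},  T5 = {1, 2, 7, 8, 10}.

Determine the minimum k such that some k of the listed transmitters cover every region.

3

Take {T2, T4, T5}. Their union is {1, 2, 3, 4, 5, 6, 7, 8, 9, 10}, which is all 10 regions.
Only T5 contains 2, so T5 is forced; the remaining 5 regions need at least 2 more transmitters (each remaining transmitter adds at most 3) — so at least 3 transmitters are needed, and 3 is optimal.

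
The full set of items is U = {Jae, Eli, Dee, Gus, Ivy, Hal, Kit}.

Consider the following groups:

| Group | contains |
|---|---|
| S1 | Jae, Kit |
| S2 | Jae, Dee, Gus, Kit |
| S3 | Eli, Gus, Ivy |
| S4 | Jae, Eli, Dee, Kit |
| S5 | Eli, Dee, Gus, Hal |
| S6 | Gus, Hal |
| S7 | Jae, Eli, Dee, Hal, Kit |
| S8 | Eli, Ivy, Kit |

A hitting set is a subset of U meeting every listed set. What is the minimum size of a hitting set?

2

H = {Gus, Kit} meets every group (each contains at least one member of H), and |H| = 2.
The groups S4, S6 are pairwise disjoint, so any hitting set needs a separate item for each — at least 2. Hence 2 is optimal.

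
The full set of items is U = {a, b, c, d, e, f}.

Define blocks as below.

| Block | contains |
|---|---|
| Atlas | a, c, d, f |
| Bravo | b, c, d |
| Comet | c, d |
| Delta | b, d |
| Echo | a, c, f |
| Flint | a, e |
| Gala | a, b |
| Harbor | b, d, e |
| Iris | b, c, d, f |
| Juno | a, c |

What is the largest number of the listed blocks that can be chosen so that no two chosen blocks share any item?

Flint, Iris are pairwise disjoint (Flint={a,e}; Iris={b,c,d,f}).
Every remaining block overlaps one of these, and no 3 of the listed blocks are pairwise disjoint, so 2 is the maximum.

2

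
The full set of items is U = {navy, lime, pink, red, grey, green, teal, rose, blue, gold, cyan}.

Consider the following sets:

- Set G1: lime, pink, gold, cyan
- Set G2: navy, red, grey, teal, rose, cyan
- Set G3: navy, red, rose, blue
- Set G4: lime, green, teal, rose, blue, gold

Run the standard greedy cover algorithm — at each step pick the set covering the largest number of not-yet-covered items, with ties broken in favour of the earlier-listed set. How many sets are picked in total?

3

Greedy: pick G2 (covers 6 new) → pick G4 (covers 4 new) → pick G1 (covers 1 new). Total picks: 3.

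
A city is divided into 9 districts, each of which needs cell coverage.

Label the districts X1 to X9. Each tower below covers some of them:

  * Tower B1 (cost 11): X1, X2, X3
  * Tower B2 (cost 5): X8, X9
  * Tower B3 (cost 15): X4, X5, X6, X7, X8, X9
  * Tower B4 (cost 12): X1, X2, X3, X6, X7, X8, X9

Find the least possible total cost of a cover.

B1, B3 together cover every district (B1 ∪ B3 = {X1, X2, X3, X4, X5, X6, X7, X8, X9}); total cost 11 + 15 = 26.
The greedy pick B4, B3 costs 27; no covering selection beats 26.

26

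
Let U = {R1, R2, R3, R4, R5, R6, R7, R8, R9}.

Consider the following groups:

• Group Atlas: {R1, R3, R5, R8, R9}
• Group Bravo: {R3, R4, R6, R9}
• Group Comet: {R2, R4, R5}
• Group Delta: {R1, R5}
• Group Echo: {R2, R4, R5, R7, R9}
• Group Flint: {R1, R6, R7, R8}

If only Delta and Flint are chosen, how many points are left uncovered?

Union of Delta, Flint = {R1, R5, R6, R7, R8}.
Not covered: R2, R3, R4, R9 — 4 points.

4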